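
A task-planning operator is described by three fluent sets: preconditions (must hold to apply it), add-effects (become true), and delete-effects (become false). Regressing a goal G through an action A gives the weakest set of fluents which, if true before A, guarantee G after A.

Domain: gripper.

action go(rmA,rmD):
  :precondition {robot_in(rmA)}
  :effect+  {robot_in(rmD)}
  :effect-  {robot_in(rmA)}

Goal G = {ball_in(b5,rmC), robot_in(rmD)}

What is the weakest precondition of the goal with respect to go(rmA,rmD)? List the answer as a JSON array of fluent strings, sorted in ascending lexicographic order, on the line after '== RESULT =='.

Regress:
  G ∩ del = {}  (empty — regression defined)
  G \ add = {ball_in(b5,rmC), robot_in(rmD)} \ {robot_in(rmD)} = {ball_in(b5,rmC)}
  ∪ pre   = {ball_in(b5,rmC)} ∪ {robot_in(rmA)}
          = {ball_in(b5,rmC), robot_in(rmA)}

== RESULT ==
["ball_in(b5,rmC)", "robot_in(rmA)"]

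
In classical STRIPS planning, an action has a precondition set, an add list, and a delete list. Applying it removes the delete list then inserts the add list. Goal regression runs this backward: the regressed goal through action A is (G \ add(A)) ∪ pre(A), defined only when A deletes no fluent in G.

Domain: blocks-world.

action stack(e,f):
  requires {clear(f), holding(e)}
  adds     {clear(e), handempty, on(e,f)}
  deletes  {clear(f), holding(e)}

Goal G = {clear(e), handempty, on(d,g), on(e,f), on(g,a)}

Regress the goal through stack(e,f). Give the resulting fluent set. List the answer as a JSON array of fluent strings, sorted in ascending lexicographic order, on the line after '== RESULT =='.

Compute (G \ add) ∪ pre:
  G ∩ del = {}  (empty — regression defined)
  G \ add = {clear(e), handempty, on(d,g), on(e,f), on(g,a)} \ {clear(e), handempty, on(e,f)} = {on(d,g), on(g,a)}
  ∪ pre   = {on(d,g), on(g,a)} ∪ {clear(f), holding(e)}
          = {clear(f), holding(e), on(d,g), on(g,a)}

== RESULT ==
["clear(f)", "holding(e)", "on(d,g)", "on(g,a)"]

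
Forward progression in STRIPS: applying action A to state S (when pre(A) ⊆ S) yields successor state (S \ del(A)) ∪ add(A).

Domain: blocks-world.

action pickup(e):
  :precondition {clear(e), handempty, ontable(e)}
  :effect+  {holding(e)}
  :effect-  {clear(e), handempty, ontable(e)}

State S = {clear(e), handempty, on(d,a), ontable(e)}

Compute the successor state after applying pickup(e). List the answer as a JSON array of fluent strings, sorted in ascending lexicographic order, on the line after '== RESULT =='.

Compute (S \ del) ∪ add:
  pre ⊆ S: {clear(e), handempty, ontable(e)} ⊆ S  — applicable
  S \ del = {on(d,a)}
  ∪ add   = {holding(e), on(d,a)}

== RESULT ==
["holding(e)", "on(d,a)"]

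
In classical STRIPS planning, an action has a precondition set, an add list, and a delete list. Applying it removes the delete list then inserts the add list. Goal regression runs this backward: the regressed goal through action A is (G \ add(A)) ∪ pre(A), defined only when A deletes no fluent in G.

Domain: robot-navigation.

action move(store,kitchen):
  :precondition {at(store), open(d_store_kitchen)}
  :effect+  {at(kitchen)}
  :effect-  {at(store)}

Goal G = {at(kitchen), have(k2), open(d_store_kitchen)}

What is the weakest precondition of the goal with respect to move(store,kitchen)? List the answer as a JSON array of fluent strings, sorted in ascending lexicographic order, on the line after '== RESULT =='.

Compute (G \ add) ∪ pre:
  G ∩ del = {}  (empty — regression defined)
  G \ add = {at(kitchen), have(k2), open(d_store_kitchen)} \ {at(kitchen)} = {have(k2), open(d_store_kitchen)}
  ∪ pre   = {have(k2), open(d_store_kitchen)} ∪ {at(store), open(d_store_kitchen)}
          = {at(store), have(k2), open(d_store_kitchen)}

== RESULT ==
["at(store)", "have(k2)", "open(d_store_kitchen)"]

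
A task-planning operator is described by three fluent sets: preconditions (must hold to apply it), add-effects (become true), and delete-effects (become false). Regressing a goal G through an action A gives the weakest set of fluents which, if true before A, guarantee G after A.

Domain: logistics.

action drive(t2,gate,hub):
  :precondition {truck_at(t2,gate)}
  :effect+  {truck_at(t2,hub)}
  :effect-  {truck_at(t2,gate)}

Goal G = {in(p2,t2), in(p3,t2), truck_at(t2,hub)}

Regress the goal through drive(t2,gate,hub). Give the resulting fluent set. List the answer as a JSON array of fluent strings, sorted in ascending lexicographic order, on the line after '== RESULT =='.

Regress:
  G ∩ del = {}  (empty — regression defined)
  G \ add = {in(p2,t2), in(p3,t2), truck_at(t2,hub)} \ {truck_at(t2,hub)} = {in(p2,t2), in(p3,t2)}
  ∪ pre   = {in(p2,t2), in(p3,t2)} ∪ {truck_at(t2,gate)}
          = {in(p2,t2), in(p3,t2), truck_at(t2,gate)}

== RESULT ==
["in(p2,t2)", "in(p3,t2)", "truck_at(t2,gate)"]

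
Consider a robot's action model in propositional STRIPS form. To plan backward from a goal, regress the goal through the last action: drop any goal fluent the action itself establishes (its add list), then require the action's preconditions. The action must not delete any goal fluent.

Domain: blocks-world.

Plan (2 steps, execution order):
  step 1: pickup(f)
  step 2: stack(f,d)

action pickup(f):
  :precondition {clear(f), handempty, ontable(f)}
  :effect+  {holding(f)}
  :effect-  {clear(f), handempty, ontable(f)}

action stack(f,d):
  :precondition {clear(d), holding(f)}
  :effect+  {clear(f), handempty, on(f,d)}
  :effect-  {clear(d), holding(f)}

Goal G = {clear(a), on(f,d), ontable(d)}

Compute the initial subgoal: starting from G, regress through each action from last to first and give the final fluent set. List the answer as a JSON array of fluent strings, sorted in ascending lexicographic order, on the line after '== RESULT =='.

Work backward from the goal:
  through step 2 (stack(f,d)): drop {on(f,d)}, keep {clear(a), ontable(d)}, require {clear(d), holding(f)}
    → {clear(a), clear(d), holding(f), ontable(d)}
  through step 1 (pickup(f)): drop {holding(f)}, keep {clear(a), clear(d), ontable(d)}, require {clear(f), handempty, ontable(f)}
    → {clear(a), clear(d), clear(f), handempty, ontable(d), ontable(f)}

== RESULT ==
["clear(a)", "clear(d)", "clear(f)", "handempty", "ontable(d)", "ontable(f)"]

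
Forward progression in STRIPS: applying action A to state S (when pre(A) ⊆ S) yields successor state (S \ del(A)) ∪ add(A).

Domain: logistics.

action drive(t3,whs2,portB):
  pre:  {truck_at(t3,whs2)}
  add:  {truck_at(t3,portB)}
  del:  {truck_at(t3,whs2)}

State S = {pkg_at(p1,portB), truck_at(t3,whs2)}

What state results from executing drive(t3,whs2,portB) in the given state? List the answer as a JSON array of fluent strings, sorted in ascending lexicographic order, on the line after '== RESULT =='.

Compute (S \ del) ∪ add:
  pre ⊆ S: {truck_at(t3,whs2)} ⊆ S  — applicable
  S \ del = {pkg_at(p1,portB)}
  ∪ add   = {pkg_at(p1,portB), truck_at(t3,portB)}

== RESULT ==
["pkg_at(p1,portB)", "truck_at(t3,portB)"]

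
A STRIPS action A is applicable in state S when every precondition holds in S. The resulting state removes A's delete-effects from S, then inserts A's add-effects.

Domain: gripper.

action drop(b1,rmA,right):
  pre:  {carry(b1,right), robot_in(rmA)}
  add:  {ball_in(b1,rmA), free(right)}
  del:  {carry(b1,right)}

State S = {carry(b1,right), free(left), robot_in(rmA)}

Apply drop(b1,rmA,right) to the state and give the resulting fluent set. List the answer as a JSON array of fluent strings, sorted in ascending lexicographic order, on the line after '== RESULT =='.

Progress:
  pre ⊆ S: {carry(b1,right), robot_in(rmA)} ⊆ S  — applicable
  S \ del = {free(left), robot_in(rmA)}
  ∪ add   = {ball_in(b1,rmA), free(left), free(right), robot_in(rmA)}

== RESULT ==
["ball_in(b1,rmA)", "free(left)", "free(right)", "robot_in(rmA)"]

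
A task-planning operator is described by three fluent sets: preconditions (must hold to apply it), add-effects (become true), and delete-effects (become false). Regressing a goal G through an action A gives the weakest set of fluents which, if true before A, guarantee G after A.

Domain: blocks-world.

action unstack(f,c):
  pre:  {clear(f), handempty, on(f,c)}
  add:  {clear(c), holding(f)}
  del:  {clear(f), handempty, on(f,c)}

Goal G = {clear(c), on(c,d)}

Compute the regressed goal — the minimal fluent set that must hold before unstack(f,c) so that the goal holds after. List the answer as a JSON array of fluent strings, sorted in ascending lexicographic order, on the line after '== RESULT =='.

Regress:
  G ∩ del = {}  (empty — regression defined)
  G \ add = {clear(c), on(c,d)} \ {clear(c), holding(f)} = {on(c,d)}
  ∪ pre   = {on(c,d)} ∪ {clear(f), handempty, on(f,c)}
          = {clear(f), handempty, on(c,d), on(f,c)}

== RESULT ==
["clear(f)", "handempty", "on(c,d)", "on(f,c)"]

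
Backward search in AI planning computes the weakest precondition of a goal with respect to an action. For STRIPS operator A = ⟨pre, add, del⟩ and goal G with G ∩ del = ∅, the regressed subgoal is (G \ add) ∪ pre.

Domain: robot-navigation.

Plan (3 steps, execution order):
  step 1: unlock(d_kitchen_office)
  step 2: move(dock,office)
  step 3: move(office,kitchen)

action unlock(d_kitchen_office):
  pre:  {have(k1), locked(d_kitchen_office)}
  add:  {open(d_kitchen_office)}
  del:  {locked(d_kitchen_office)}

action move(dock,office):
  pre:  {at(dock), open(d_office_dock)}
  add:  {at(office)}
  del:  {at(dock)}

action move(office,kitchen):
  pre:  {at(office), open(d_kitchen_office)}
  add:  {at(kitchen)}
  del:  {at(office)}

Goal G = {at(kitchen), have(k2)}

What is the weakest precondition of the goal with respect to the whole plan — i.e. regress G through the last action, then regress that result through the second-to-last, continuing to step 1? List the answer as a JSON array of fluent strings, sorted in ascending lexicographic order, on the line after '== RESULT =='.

Regress step by step:
  through step 3 (move(office,kitchen)): drop {at(kitchen)}, keep {have(k2)}, require {at(office), open(d_kitchen_office)}
    → {at(office), have(k2), open(d_kitchen_office)}
  through step 2 (move(dock,office)): drop {at(office)}, keep {have(k2), open(d_kitchen_office)}, require {at(dock), open(d_office_dock)}
    → {at(dock), have(k2), open(d_kitchen_office), open(d_office_dock)}
  through step 1 (unlock(d_kitchen_office)): drop {open(d_kitchen_office)}, keep {at(dock), have(k2), open(d_office_dock)}, require {have(k1), locked(d_kitchen_office)}
    → {at(dock), have(k1), have(k2), locked(d_kitchen_office), open(d_office_dock)}

== RESULT ==
["at(dock)", "have(k1)", "have(k2)", "locked(d_kitchen_office)", "open(d_office_dock)"]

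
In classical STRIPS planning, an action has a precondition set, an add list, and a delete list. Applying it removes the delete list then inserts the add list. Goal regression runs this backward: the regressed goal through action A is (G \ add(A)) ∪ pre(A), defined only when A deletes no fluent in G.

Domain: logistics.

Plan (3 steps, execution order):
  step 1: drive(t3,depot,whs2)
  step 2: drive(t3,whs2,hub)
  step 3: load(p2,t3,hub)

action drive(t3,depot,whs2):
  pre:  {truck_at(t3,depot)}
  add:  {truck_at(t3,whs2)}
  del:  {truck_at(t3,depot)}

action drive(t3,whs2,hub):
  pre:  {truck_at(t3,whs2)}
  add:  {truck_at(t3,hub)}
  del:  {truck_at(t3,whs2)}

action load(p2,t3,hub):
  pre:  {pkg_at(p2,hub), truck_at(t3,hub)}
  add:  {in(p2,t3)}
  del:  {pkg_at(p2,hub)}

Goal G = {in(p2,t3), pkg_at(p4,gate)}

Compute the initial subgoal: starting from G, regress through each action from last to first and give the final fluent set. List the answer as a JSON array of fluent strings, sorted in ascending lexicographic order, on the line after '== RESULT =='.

Work backward from the goal:
  through step 3 (load(p2,t3,hub)): drop {in(p2,t3)}, keep {pkg_at(p4,gate)}, require {pkg_at(p2,hub), truck_at(t3,hub)}
    → {pkg_at(p2,hub), pkg_at(p4,gate), truck_at(t3,hub)}
  through step 2 (drive(t3,whs2,hub)): drop {truck_at(t3,hub)}, keep {pkg_at(p2,hub), pkg_at(p4,gate)}, require {truck_at(t3,whs2)}
    → {pkg_at(p2,hub), pkg_at(p4,gate), truck_at(t3,whs2)}
  through step 1 (drive(t3,depot,whs2)): drop {truck_at(t3,whs2)}, keep {pkg_at(p2,hub), pkg_at(p4,gate)}, require {truck_at(t3,depot)}
    → {pkg_at(p2,hub), pkg_at(p4,gate), truck_at(t3,depot)}

== RESULT ==
["pkg_at(p2,hub)", "pkg_at(p4,gate)", "truck_at(t3,depot)"]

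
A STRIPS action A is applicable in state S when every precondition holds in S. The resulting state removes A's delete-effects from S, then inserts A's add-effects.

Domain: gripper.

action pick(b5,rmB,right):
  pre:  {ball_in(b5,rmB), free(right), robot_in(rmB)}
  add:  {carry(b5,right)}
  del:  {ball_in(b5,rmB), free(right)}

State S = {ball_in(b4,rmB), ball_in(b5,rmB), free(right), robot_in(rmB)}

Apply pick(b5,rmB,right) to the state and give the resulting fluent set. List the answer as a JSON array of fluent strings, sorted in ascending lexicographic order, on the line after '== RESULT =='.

Compute (S \ del) ∪ add:
  pre ⊆ S: {ball_in(b5,rmB), free(right), robot_in(rmB)} ⊆ S  — applicable
  S \ del = {ball_in(b4,rmB), robot_in(rmB)}
  ∪ add   = {ball_in(b4,rmB), carry(b5,right), robot_in(rmB)}

== RESULT ==
["ball_in(b4,rmB)", "carry(b5,right)", "robot_in(rmB)"]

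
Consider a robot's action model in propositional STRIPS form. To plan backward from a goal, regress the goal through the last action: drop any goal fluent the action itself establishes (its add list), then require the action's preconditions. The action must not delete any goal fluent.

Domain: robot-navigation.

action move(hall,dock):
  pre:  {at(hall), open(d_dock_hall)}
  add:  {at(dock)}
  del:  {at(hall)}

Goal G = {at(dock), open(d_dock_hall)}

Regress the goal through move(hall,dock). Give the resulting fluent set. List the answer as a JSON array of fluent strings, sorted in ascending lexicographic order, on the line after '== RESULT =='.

Regress:
  G ∩ del = {}  (empty — regression defined)
  G \ add = {at(dock), open(d_dock_hall)} \ {at(dock)} = {open(d_dock_hall)}
  ∪ pre   = {open(d_dock_hall)} ∪ {at(hall), open(d_dock_hall)}
          = {at(hall), open(d_dock_hall)}

== RESULT ==
["at(hall)", "open(d_dock_hall)"]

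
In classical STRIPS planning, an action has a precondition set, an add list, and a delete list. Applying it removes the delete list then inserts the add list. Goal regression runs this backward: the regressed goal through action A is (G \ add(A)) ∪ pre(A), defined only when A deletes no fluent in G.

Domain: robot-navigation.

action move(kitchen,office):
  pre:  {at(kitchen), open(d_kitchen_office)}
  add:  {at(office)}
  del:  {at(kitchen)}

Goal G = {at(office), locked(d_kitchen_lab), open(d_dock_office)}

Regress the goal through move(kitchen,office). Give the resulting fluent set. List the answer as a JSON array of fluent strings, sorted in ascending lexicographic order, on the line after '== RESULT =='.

Regress:
  G ∩ del = {}  (empty — regression defined)
  G \ add = {at(office), locked(d_kitchen_lab), open(d_dock_office)} \ {at(office)} = {locked(d_kitchen_lab), open(d_dock_office)}
  ∪ pre   = {locked(d_kitchen_lab), open(d_dock_office)} ∪ {at(kitchen), open(d_kitchen_office)}
          = {at(kitchen), locked(d_kitchen_lab), open(d_dock_office), open(d_kitchen_office)}

== RESULT ==
["at(kitchen)", "locked(d_kitchen_lab)", "open(d_dock_office)", "open(d_kitchen_office)"]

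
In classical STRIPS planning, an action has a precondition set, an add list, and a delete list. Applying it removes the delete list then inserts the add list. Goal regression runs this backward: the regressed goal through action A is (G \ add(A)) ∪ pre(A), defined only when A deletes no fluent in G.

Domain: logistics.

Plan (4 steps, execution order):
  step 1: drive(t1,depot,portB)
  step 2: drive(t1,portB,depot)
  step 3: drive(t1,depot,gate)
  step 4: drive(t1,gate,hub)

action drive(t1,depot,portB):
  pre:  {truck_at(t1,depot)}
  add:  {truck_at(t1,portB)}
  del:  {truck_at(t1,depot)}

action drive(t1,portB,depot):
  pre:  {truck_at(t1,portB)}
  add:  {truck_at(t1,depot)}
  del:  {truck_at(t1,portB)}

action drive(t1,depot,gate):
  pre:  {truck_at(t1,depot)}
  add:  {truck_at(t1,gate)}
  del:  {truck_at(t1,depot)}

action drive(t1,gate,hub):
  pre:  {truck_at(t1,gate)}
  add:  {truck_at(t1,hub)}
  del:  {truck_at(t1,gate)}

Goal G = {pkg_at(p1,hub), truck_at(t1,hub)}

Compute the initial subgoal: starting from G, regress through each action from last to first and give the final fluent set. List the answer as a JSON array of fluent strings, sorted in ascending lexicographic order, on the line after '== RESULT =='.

Regress step by step:
  through step 4 (drive(t1,gate,hub)): drop {truck_at(t1,hub)}, keep {pkg_at(p1,hub)}, require {truck_at(t1,gate)}
    → {pkg_at(p1,hub), truck_at(t1,gate)}
  through step 3 (drive(t1,depot,gate)): drop {truck_at(t1,gate)}, keep {pkg_at(p1,hub)}, require {truck_at(t1,depot)}
    → {pkg_at(p1,hub), truck_at(t1,depot)}
  through step 2 (drive(t1,portB,depot)): drop {truck_at(t1,depot)}, keep {pkg_at(p1,hub)}, require {truck_at(t1,portB)}
    → {pkg_at(p1,hub), truck_at(t1,portB)}
  through step 1 (drive(t1,depot,portB)): drop {truck_at(t1,portB)}, keep {pkg_at(p1,hub)}, require {truck_at(t1,depot)}
    → {pkg_at(p1,hub), truck_at(t1,depot)}

== RESULT ==
["pkg_at(p1,hub)", "truck_at(t1,depot)"]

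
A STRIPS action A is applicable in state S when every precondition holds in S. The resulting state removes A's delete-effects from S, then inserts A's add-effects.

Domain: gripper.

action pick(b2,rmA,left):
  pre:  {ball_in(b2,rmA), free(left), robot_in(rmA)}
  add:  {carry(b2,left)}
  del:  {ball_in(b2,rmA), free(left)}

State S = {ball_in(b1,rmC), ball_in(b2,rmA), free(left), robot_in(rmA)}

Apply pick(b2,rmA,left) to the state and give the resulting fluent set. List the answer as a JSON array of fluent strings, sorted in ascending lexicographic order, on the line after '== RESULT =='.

Progress:
  pre ⊆ S: {ball_in(b2,rmA), free(left), robot_in(rmA)} ⊆ S  — applicable
  S \ del = {ball_in(b1,rmC), robot_in(rmA)}
  ∪ add   = {ball_in(b1,rmC), carry(b2,left), robot_in(rmA)}

== RESULT ==
["ball_in(b1,rmC)", "carry(b2,left)", "robot_in(rmA)"]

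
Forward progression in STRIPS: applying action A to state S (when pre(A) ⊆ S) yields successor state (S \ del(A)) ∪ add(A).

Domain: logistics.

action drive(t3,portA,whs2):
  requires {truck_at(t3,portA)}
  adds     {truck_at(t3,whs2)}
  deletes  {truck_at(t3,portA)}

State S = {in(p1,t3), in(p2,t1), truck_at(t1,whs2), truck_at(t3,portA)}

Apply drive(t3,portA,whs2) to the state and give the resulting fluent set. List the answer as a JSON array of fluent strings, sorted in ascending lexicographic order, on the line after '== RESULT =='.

Compute (S \ del) ∪ add:
  pre ⊆ S: {truck_at(t3,portA)} ⊆ S  — applicable
  S \ del = {in(p1,t3), in(p2,t1), truck_at(t1,whs2)}
  ∪ add   = {in(p1,t3), in(p2,t1), truck_at(t1,whs2), truck_at(t3,whs2)}

== RESULT ==
["in(p1,t3)", "in(p2,t1)", "truck_at(t1,whs2)", "truck_at(t3,whs2)"]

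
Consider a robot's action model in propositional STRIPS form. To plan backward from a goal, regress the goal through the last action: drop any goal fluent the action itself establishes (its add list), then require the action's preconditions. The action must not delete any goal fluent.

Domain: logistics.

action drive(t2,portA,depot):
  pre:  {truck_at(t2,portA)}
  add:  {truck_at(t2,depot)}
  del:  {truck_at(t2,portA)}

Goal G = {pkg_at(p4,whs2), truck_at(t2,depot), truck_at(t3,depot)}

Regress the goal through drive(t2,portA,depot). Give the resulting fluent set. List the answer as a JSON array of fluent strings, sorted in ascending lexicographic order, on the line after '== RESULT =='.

Compute (G \ add) ∪ pre:
  G ∩ del = {}  (empty — regression defined)
  G \ add = {pkg_at(p4,whs2), truck_at(t2,depot), truck_at(t3,depot)} \ {truck_at(t2,depot)} = {pkg_at(p4,whs2), truck_at(t3,depot)}
  ∪ pre   = {pkg_at(p4,whs2), truck_at(t3,depot)} ∪ {truck_at(t2,portA)}
          = {pkg_at(p4,whs2), truck_at(t2,portA), truck_at(t3,depot)}

== RESULT ==
["pkg_at(p4,whs2)", "truck_at(t2,portA)", "truck_at(t3,depot)"]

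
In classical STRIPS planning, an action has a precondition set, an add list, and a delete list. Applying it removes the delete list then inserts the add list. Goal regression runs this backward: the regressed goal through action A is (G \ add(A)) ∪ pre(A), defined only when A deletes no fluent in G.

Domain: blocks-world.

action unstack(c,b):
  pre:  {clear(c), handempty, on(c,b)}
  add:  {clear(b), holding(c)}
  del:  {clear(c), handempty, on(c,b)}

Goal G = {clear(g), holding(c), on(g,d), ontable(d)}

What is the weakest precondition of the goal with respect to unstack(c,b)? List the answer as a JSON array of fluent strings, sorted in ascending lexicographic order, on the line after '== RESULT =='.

Compute (G \ add) ∪ pre:
  G ∩ del = {}  (empty — regression defined)
  G \ add = {clear(g), holding(c), on(g,d), ontable(d)} \ {clear(b), holding(c)} = {clear(g), on(g,d), ontable(d)}
  ∪ pre   = {clear(g), on(g,d), ontable(d)} ∪ {clear(c), handempty, on(c,b)}
          = {clear(c), clear(g), handempty, on(c,b), on(g,d), ontable(d)}

== RESULT ==
["clear(c)", "clear(g)", "handempty", "on(c,b)", "on(g,d)", "ontable(d)"]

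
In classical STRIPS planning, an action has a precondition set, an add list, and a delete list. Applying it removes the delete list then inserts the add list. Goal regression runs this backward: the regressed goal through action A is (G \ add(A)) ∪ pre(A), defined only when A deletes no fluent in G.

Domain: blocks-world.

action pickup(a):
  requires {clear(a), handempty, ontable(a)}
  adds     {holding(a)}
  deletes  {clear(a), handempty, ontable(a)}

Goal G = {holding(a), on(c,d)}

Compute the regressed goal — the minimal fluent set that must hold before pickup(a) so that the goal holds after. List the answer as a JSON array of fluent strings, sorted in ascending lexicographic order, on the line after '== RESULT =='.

Compute (G \ add) ∪ pre:
  G ∩ del = {}  (empty — regression defined)
  G \ add = {holding(a), on(c,d)} \ {holding(a)} = {on(c,d)}
  ∪ pre   = {on(c,d)} ∪ {clear(a), handempty, ontable(a)}
          = {clear(a), handempty, on(c,d), ontable(a)}

== RESULT ==
["clear(a)", "handempty", "on(c,d)", "ontable(a)"]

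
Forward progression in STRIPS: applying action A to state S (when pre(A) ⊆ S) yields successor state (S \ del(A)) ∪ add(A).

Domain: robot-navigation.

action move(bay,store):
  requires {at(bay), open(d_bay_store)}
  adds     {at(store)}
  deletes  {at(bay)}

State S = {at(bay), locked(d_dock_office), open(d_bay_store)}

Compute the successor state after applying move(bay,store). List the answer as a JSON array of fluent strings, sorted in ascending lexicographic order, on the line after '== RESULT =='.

Progress:
  pre ⊆ S: {at(bay), open(d_bay_store)} ⊆ S  — applicable
  S \ del = {locked(d_dock_office), open(d_bay_store)}
  ∪ add   = {at(store), locked(d_dock_office), open(d_bay_store)}

== RESULT ==
["at(store)", "locked(d_dock_office)", "open(d_bay_store)"]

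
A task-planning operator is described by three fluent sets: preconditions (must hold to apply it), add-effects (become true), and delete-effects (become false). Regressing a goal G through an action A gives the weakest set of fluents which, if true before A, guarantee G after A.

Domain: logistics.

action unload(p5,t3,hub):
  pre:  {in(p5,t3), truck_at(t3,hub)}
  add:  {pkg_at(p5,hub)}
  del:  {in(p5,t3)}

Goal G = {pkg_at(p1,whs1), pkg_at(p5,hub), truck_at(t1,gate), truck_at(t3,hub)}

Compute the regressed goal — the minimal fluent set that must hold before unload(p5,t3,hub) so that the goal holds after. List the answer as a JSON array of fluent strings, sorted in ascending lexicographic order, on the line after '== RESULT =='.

Compute (G \ add) ∪ pre:
  G ∩ del = {}  (empty — regression defined)
  G \ add = {pkg_at(p1,whs1), pkg_at(p5,hub), truck_at(t1,gate), truck_at(t3,hub)} \ {pkg_at(p5,hub)} = {pkg_at(p1,whs1), truck_at(t1,gate), truck_at(t3,hub)}
  ∪ pre   = {pkg_at(p1,whs1), truck_at(t1,gate), truck_at(t3,hub)} ∪ {in(p5,t3), truck_at(t3,hub)}
          = {in(p5,t3), pkg_at(p1,whs1), truck_at(t1,gate), truck_at(t3,hub)}

== RESULT ==
["in(p5,t3)", "pkg_at(p1,whs1)", "truck_at(t1,gate)", "truck_at(t3,hub)"]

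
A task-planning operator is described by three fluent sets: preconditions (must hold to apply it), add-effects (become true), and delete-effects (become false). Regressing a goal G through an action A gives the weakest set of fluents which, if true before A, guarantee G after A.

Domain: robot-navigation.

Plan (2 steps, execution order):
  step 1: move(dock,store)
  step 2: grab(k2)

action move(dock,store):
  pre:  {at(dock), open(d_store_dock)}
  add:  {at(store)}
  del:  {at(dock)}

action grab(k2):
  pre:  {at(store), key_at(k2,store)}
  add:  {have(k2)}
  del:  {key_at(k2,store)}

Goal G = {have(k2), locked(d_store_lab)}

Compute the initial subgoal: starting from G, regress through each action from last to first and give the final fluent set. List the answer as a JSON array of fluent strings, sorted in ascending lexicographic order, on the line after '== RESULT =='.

Work backward from the goal:
  through step 2 (grab(k2)): drop {have(k2)}, keep {locked(d_store_lab)}, require {at(store), key_at(k2,store)}
    → {at(store), key_at(k2,store), locked(d_store_lab)}
  through step 1 (move(dock,store)): drop {at(store)}, keep {key_at(k2,store), locked(d_store_lab)}, require {at(dock), open(d_store_dock)}
    → {at(dock), key_at(k2,store), locked(d_store_lab), open(d_store_dock)}

== RESULT ==
["at(dock)", "key_at(k2,store)", "locked(d_store_lab)", "open(d_store_dock)"]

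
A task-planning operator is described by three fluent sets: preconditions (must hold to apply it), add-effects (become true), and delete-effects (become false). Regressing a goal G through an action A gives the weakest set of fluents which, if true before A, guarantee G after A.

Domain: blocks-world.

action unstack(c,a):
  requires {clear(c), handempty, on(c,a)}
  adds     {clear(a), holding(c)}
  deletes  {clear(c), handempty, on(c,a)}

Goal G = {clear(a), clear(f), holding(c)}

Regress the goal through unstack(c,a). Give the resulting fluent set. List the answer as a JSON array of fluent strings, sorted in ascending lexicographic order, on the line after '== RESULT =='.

Compute (G \ add) ∪ pre:
  G ∩ del = {}  (empty — regression defined)
  G \ add = {clear(a), clear(f), holding(c)} \ {clear(a), holding(c)} = {clear(f)}
  ∪ pre   = {clear(f)} ∪ {clear(c), handempty, on(c,a)}
          = {clear(c), clear(f), handempty, on(c,a)}

== RESULT ==
["clear(c)", "clear(f)", "handempty", "on(c,a)"]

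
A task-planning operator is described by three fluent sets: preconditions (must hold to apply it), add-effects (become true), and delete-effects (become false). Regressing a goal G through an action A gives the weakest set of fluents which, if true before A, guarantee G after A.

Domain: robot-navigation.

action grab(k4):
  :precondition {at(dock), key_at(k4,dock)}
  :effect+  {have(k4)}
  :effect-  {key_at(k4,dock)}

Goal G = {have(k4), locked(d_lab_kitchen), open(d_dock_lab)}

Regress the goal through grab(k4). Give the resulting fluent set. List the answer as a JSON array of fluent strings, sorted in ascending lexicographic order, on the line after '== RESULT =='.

Regress:
  G ∩ del = {}  (empty — regression defined)
  G \ add = {have(k4), locked(d_lab_kitchen), open(d_dock_lab)} \ {have(k4)} = {locked(d_lab_kitchen), open(d_dock_lab)}
  ∪ pre   = {locked(d_lab_kitchen), open(d_dock_lab)} ∪ {at(dock), key_at(k4,dock)}
          = {at(dock), key_at(k4,dock), locked(d_lab_kitchen), open(d_dock_lab)}

== RESULT ==
["at(dock)", "key_at(k4,dock)", "locked(d_lab_kitchen)", "open(d_dock_lab)"]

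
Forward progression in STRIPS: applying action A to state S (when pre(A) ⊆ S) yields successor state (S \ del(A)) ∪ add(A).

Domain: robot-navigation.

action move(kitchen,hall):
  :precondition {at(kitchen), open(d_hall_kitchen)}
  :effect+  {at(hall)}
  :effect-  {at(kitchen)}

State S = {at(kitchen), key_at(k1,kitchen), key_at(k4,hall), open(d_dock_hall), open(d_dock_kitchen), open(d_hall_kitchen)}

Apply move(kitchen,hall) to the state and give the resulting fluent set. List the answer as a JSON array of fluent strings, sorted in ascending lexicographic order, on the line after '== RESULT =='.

Progress:
  pre ⊆ S: {at(kitchen), open(d_hall_kitchen)} ⊆ S  — applicable
  S \ del = {key_at(k1,kitchen), key_at(k4,hall), open(d_dock_hall), open(d_dock_kitchen), open(d_hall_kitchen)}
  ∪ add   = {at(hall), key_at(k1,kitchen), key_at(k4,hall), open(d_dock_hall), open(d_dock_kitchen), open(d_hall_kitchen)}

== RESULT ==
["at(hall)", "key_at(k1,kitchen)", "key_at(k4,hall)", "open(d_dock_hall)", "open(d_dock_kitchen)", "open(d_hall_kitchen)"]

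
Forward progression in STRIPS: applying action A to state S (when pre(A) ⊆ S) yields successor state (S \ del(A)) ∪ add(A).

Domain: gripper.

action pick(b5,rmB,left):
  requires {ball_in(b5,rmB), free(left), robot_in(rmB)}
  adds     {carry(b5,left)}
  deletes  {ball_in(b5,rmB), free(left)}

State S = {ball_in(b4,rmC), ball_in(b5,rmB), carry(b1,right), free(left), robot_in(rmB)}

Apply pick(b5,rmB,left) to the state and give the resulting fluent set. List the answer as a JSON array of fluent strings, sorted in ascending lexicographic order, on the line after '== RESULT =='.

Progress:
  pre ⊆ S: {ball_in(b5,rmB), free(left), robot_in(rmB)} ⊆ S  — applicable
  S \ del = {ball_in(b4,rmC), carry(b1,right), robot_in(rmB)}
  ∪ add   = {ball_in(b4,rmC), carry(b1,right), carry(b5,left), robot_in(rmB)}

== RESULT ==
["ball_in(b4,rmC)", "carry(b1,right)", "carry(b5,left)", "robot_in(rmB)"]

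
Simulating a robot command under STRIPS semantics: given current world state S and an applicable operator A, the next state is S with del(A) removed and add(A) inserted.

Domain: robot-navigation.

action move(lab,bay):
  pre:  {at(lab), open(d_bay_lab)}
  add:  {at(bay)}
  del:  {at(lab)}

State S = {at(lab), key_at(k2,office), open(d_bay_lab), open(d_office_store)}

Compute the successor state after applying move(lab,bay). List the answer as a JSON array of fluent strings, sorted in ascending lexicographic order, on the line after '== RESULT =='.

Progress:
  pre ⊆ S: {at(lab), open(d_bay_lab)} ⊆ S  — applicable
  S \ del = {key_at(k2,office), open(d_bay_lab), open(d_office_store)}
  ∪ add   = {at(bay), key_at(k2,office), open(d_bay_lab), open(d_office_store)}

== RESULT ==
["at(bay)", "key_at(k2,office)", "open(d_bay_lab)", "open(d_office_store)"]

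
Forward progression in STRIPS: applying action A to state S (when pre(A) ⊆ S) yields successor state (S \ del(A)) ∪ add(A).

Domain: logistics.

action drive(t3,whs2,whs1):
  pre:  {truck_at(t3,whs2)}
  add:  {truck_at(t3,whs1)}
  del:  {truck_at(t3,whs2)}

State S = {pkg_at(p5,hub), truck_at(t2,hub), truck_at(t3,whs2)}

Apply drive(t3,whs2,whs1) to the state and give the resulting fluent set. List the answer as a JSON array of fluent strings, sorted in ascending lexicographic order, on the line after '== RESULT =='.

Progress:
  pre ⊆ S: {truck_at(t3,whs2)} ⊆ S  — applicable
  S \ del = {pkg_at(p5,hub), truck_at(t2,hub)}
  ∪ add   = {pkg_at(p5,hub), truck_at(t2,hub), truck_at(t3,whs1)}

== RESULT ==
["pkg_at(p5,hub)", "truck_at(t2,hub)", "truck_at(t3,whs1)"]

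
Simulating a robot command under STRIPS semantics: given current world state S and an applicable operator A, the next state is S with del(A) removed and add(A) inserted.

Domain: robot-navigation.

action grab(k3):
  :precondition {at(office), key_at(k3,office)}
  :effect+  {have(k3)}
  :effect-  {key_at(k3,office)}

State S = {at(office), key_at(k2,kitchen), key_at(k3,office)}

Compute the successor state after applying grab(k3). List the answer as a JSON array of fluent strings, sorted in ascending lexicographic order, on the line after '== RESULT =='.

Compute (S \ del) ∪ add:
  pre ⊆ S: {at(office), key_at(k3,office)} ⊆ S  — applicable
  S \ del = {at(office), key_at(k2,kitchen)}
  ∪ add   = {at(office), have(k3), key_at(k2,kitchen)}

== RESULT ==
["at(office)", "have(k3)", "key_at(k2,kitchen)"]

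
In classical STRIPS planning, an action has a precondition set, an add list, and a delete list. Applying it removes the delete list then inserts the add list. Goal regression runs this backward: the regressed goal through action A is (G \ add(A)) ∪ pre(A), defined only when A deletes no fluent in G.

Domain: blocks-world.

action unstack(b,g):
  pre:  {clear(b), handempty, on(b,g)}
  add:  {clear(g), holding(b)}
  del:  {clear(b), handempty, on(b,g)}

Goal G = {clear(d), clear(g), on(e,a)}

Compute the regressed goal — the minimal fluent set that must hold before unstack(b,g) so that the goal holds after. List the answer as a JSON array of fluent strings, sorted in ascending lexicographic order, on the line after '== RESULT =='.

Compute (G \ add) ∪ pre:
  G ∩ del = {}  (empty — regression defined)
  G \ add = {clear(d), clear(g), on(e,a)} \ {clear(g), holding(b)} = {clear(d), on(e,a)}
  ∪ pre   = {clear(d), on(e,a)} ∪ {clear(b), handempty, on(b,g)}
          = {clear(b), clear(d), handempty, on(b,g), on(e,a)}

== RESULT ==
["clear(b)", "clear(d)", "handempty", "on(b,g)", "on(e,a)"]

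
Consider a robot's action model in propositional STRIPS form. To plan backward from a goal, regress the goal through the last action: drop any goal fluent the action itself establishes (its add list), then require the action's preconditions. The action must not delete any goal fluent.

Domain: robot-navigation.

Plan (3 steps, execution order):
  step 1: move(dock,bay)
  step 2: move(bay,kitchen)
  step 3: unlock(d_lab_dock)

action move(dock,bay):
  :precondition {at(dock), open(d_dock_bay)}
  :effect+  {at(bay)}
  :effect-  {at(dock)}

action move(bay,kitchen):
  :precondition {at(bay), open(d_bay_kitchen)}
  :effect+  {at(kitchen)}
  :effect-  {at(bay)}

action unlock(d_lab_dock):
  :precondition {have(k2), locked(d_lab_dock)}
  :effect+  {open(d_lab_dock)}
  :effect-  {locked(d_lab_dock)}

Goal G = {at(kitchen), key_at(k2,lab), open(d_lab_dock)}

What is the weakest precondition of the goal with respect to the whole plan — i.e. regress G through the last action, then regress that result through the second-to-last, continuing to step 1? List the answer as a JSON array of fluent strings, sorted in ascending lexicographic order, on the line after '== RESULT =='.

Work backward from the goal:
  through step 3 (unlock(d_lab_dock)): drop {open(d_lab_dock)}, keep {at(kitchen), key_at(k2,lab)}, require {have(k2), locked(d_lab_dock)}
    → {at(kitchen), have(k2), key_at(k2,lab), locked(d_lab_dock)}
  through step 2 (move(bay,kitchen)): drop {at(kitchen)}, keep {have(k2), key_at(k2,lab), locked(d_lab_dock)}, require {at(bay), open(d_bay_kitchen)}
    → {at(bay), have(k2), key_at(k2,lab), locked(d_lab_dock), open(d_bay_kitchen)}
  through step 1 (move(dock,bay)): drop {at(bay)}, keep {have(k2), key_at(k2,lab), locked(d_lab_dock), open(d_bay_kitchen)}, require {at(dock), open(d_dock_bay)}
    → {at(dock), have(k2), key_at(k2,lab), locked(d_lab_dock), open(d_bay_kitchen), open(d_dock_bay)}

== RESULT ==
["at(dock)", "have(k2)", "key_at(k2,lab)", "locked(d_lab_dock)", "open(d_bay_kitchen)", "open(d_dock_bay)"]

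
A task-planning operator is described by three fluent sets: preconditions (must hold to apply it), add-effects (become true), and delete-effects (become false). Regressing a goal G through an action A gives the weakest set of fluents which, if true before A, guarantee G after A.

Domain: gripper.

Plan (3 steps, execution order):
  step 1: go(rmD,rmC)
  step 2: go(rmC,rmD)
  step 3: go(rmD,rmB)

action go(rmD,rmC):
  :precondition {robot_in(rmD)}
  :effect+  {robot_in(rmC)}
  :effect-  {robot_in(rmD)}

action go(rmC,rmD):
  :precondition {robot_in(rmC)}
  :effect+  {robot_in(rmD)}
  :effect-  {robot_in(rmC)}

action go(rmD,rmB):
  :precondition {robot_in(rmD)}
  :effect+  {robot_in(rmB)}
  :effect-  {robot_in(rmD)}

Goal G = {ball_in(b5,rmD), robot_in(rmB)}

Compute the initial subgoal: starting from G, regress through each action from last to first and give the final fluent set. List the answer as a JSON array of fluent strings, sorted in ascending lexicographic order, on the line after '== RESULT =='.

Work backward from the goal:
  through step 3 (go(rmD,rmB)): drop {robot_in(rmB)}, keep {ball_in(b5,rmD)}, require {robot_in(rmD)}
    → {ball_in(b5,rmD), robot_in(rmD)}
  through step 2 (go(rmC,rmD)): drop {robot_in(rmD)}, keep {ball_in(b5,rmD)}, require {robot_in(rmC)}
    → {ball_in(b5,rmD), robot_in(rmC)}
  through step 1 (go(rmD,rmC)): drop {robot_in(rmC)}, keep {ball_in(b5,rmD)}, require {robot_in(rmD)}
    → {ball_in(b5,rmD), robot_in(rmD)}

== RESULT ==
["ball_in(b5,rmD)", "robot_in(rmD)"]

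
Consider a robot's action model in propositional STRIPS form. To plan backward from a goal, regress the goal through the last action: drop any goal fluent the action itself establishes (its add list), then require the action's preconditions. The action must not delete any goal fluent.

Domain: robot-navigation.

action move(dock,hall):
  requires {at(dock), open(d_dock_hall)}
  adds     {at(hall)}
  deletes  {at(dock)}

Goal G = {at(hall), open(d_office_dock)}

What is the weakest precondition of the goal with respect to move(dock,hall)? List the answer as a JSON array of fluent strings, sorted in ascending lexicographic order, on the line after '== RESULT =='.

Regress:
  G ∩ del = {}  (empty — regression defined)
  G \ add = {at(hall), open(d_office_dock)} \ {at(hall)} = {open(d_office_dock)}
  ∪ pre   = {open(d_office_dock)} ∪ {at(dock), open(d_dock_hall)}
          = {at(dock), open(d_dock_hall), open(d_office_dock)}

== RESULT ==
["at(dock)", "open(d_dock_hall)", "open(d_office_dock)"]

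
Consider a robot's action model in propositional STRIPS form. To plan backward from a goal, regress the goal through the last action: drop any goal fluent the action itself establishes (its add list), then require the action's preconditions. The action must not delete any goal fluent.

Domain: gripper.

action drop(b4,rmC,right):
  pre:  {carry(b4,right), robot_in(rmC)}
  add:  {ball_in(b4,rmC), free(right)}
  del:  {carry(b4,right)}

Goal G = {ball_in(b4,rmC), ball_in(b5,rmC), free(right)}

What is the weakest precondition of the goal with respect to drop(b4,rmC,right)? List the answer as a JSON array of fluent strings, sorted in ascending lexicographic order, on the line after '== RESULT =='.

Compute (G \ add) ∪ pre:
  G ∩ del = {}  (empty — regression defined)
  G \ add = {ball_in(b4,rmC), ball_in(b5,rmC), free(right)} \ {ball_in(b4,rmC), free(right)} = {ball_in(b5,rmC)}
  ∪ pre   = {ball_in(b5,rmC)} ∪ {carry(b4,right), robot_in(rmC)}
          = {ball_in(b5,rmC), carry(b4,right), robot_in(rmC)}

== RESULT ==
["ball_in(b5,rmC)", "carry(b4,right)", "robot_in(rmC)"]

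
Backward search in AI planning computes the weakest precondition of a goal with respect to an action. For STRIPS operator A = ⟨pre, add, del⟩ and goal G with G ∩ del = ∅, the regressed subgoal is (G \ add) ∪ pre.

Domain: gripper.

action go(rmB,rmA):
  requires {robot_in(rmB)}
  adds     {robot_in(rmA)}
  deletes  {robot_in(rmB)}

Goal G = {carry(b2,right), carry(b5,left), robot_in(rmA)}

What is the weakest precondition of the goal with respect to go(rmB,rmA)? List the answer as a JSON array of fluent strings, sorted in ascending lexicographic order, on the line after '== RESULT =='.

Compute (G \ add) ∪ pre:
  G ∩ del = {}  (empty — regression defined)
  G \ add = {carry(b2,right), carry(b5,left), robot_in(rmA)} \ {robot_in(rmA)} = {carry(b2,right), carry(b5,left)}
  ∪ pre   = {carry(b2,right), carry(b5,left)} ∪ {robot_in(rmB)}
          = {carry(b2,right), carry(b5,left), robot_in(rmB)}

== RESULT ==
["carry(b2,right)", "carry(b5,left)", "robot_in(rmB)"]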